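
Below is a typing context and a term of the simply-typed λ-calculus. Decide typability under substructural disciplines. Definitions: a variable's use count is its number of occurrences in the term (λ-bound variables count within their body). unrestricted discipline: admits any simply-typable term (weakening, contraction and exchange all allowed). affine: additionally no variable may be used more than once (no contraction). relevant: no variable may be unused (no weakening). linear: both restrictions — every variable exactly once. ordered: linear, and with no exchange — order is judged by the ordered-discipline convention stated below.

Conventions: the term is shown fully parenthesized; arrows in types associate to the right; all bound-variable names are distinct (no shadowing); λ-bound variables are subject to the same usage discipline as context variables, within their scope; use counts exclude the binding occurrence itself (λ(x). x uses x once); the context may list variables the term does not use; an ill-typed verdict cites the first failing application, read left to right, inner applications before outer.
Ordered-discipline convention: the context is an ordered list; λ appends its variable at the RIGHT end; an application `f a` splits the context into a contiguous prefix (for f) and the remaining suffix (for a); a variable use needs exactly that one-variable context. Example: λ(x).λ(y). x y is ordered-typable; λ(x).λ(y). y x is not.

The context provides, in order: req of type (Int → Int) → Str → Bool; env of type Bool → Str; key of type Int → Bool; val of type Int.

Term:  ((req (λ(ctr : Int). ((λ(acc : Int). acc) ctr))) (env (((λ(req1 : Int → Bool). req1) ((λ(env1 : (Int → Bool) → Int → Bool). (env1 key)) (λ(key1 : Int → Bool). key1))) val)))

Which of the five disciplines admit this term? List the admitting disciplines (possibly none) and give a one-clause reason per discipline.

accepted by: linear, affine, relevant, unrestricted
variable uses: req=1; env=1; key=1; val=1; ctr (λ-bound)=1; acc (λ-bound)=1; req1 (λ-bound)=1; env1 (λ-bound)=1; key1 (λ-bound)=1
use order (left to right): req, acc, ctr, env, req1, env1, key, key1, val
typing: well-typed — term : Bool
ordered: ✗, needs exchange: uses follow req, acc, ctr, env, req1, env1, key, key1, val
linear: ✓, exactly-once usage across req, env, key, val, ctr, acc, req1, env1, key1
affine: ✓, at most one use each (req, env, key, val, ctr, acc, req1, env1, key1)
relevant: ✓, at least one use each (req, env, key, val, ctr, acc, req1, env1, key1)
unrestricted: ✓, typability at Bool is all that's needed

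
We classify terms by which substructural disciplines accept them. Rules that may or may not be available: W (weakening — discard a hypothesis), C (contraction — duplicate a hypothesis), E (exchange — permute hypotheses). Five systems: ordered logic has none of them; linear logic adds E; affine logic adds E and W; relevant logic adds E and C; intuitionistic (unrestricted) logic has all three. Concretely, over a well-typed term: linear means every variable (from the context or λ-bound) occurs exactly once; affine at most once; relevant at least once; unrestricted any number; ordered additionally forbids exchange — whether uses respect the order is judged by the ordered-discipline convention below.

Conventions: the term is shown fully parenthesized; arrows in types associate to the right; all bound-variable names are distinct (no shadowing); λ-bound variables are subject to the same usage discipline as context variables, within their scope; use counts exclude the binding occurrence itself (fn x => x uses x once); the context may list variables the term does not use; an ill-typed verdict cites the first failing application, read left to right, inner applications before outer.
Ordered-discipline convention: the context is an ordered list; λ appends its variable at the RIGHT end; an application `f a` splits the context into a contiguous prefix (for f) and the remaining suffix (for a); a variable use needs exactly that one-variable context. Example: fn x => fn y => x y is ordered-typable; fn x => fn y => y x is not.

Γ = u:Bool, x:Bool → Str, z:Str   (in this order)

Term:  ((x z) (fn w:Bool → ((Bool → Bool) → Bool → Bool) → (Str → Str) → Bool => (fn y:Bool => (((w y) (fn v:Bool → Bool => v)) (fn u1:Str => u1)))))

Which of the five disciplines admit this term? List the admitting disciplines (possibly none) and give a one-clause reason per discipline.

admitted in: none
variable uses: u ×0, x ×1, z ×1, w (bound) ×1, y (bound) ×1, v (bound) ×1, u1 (bound) ×1
use order (left to right): x, z, w, y, v, u1
typing: ill-typed: an application expects Bool but receives Str
ordered: ✗ — fails simple typing
linear: ✗ — a type mismatch blocks all five
affine: ✗ — the type mismatch rejects it
relevant: ✗ — not simply typable
unrestricted: ✗ — fails simple typing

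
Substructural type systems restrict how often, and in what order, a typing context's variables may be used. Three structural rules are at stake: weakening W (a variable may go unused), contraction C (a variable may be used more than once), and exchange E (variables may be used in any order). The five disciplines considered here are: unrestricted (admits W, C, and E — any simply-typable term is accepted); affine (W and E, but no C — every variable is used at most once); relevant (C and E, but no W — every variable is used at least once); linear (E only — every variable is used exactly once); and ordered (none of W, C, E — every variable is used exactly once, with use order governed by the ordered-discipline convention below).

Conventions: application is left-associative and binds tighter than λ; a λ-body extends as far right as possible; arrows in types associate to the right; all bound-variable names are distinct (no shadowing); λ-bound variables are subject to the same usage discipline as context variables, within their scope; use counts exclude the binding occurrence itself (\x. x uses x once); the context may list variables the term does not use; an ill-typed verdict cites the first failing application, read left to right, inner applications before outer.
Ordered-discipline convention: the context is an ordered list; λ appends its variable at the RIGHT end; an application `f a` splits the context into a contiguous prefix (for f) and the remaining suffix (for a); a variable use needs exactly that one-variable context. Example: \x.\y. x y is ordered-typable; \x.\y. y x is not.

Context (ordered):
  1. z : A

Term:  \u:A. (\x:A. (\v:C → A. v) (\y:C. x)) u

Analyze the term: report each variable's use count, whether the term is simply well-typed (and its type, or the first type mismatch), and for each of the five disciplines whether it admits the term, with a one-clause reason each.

counts: z: 0, u (λ-bound): 1, x (λ-bound): 1, v (λ-bound): 1, y (λ-bound): 0
order of uses: v, x, u
typing: ✓ — A → C → A
ordered ✗ (unused: z, y — weakening required)
linear ✗ (unused: z, y — weakening required)
affine ✓ (at most one use each (z, u, x, v, y))
relevant ✗ (unused: z, y — weakening required)
unrestricted ✓ (simply typable at A → C → A; W, C, E all held)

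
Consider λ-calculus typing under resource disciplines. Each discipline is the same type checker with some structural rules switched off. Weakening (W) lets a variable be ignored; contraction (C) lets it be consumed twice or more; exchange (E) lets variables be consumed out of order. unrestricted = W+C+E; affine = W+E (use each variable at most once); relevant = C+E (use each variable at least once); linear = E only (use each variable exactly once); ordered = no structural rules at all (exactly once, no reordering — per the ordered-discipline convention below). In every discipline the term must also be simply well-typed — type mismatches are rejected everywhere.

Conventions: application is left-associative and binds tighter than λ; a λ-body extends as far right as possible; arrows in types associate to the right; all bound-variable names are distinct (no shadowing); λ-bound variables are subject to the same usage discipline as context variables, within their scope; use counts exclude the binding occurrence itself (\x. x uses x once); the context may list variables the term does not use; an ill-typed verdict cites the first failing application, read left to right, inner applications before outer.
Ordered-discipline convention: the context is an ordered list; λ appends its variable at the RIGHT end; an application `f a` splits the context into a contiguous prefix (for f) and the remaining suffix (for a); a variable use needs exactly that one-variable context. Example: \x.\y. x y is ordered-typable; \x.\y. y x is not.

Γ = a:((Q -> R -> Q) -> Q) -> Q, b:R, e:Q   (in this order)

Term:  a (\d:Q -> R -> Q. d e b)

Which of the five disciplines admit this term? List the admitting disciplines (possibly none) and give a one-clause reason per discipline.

accepted by: linear, affine, relevant, unrestricted
counts: a: 1, b: 1, e: 1, d (λ-bound): 1
order of uses: a, d, e, b
typing: well-typed at Q
ordered: ✗ — no contiguous prefix/suffix split fits a, d, e, b
linear: ✓ — each of a, b, e, d used exactly once
affine: ✓ — a, b, e, d: no repeats, contraction unneeded
relevant: ✓ — a, b, e, d: all used, weakening unneeded
unrestricted: ✓ — well-typed at Q; no restrictions here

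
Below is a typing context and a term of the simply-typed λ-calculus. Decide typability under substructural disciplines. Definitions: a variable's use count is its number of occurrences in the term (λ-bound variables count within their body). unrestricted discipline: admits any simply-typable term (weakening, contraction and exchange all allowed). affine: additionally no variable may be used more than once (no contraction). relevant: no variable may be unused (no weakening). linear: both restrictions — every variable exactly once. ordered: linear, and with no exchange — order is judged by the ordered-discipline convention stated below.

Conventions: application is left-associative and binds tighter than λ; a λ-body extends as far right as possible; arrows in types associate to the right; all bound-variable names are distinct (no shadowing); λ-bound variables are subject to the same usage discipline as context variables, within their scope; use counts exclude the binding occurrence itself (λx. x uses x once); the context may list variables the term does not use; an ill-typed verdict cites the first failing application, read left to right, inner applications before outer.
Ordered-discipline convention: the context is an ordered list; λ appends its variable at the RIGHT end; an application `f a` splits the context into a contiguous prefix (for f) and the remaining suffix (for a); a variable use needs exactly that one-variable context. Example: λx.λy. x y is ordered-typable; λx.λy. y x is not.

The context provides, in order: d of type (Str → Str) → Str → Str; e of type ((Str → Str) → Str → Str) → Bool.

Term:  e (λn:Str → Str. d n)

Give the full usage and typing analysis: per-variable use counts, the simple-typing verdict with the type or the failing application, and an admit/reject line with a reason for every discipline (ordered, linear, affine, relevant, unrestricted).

usage: d=1, e=1, n (λ-bound)=1
order of uses: e, d, n
typing: well-typed — term : Bool
ordered: ✗ — no contiguous prefix/suffix split fits e, d, n
linear: ✓ — d, e, n: one use apiece
affine: ✓ — no duplicate uses among d, e, n
relevant: ✓ — d, e, n: all used, weakening unneeded
unrestricted: ✓ — type-checks (Bool) and nothing is barred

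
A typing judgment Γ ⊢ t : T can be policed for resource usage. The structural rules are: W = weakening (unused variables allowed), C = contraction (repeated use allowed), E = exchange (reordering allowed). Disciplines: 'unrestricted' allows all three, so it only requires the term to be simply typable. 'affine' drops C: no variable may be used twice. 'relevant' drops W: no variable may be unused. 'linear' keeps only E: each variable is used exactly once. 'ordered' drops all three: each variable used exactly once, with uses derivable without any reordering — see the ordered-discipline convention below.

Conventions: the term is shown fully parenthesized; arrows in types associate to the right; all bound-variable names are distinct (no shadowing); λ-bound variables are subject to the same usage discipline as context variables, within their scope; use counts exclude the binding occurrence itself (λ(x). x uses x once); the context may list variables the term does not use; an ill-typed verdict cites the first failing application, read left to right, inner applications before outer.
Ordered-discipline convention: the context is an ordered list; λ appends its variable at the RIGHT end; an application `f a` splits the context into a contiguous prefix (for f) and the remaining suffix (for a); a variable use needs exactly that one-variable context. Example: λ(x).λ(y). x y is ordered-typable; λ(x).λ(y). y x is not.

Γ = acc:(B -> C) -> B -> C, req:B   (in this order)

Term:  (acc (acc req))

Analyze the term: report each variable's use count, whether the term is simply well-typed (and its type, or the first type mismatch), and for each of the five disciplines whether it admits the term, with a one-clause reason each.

usage: acc=2; req=1
uses in reading order: acc, acc, req
typing: ill-typed: an application expects B -> C but receives B
ordered ✗ (the type mismatch rejects it)
linear ✗ (not simply typable)
affine ✗ (fails simple typing)
relevant ✗ (a type mismatch blocks all five)
unrestricted ✗ (the type mismatch rejects it)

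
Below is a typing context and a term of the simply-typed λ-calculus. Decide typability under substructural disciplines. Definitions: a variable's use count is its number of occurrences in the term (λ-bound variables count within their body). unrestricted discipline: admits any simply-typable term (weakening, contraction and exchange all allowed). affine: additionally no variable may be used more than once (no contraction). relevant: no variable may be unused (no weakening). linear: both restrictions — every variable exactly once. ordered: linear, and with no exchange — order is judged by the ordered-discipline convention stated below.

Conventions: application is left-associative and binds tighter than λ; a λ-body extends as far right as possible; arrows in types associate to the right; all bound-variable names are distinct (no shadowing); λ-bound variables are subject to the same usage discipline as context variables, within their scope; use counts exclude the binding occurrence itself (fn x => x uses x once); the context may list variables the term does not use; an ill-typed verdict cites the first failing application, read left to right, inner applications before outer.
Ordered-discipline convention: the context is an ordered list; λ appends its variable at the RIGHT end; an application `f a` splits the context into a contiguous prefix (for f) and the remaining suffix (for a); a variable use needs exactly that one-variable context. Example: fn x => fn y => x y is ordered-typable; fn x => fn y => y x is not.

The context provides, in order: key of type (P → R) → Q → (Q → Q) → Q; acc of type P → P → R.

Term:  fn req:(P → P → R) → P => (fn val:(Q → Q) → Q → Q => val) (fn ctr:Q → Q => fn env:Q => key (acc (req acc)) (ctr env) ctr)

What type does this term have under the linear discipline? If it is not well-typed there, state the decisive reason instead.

not well-typed under linear — acc ×2, ctr ×2 used more than once (contraction)
usage: key: 1, acc: 2, req (bound): 1, val (bound): 1, ctr (bound): 2, env (bound): 1
uses in reading order: val, key, acc, req, acc, ctr, env, ctr
typing: ✓ — ((P → P → R) → P) → (Q → Q) → Q → Q
across the five disciplines: ordered ✗; linear ✗; affine ✗; relevant ✓; unrestricted ✓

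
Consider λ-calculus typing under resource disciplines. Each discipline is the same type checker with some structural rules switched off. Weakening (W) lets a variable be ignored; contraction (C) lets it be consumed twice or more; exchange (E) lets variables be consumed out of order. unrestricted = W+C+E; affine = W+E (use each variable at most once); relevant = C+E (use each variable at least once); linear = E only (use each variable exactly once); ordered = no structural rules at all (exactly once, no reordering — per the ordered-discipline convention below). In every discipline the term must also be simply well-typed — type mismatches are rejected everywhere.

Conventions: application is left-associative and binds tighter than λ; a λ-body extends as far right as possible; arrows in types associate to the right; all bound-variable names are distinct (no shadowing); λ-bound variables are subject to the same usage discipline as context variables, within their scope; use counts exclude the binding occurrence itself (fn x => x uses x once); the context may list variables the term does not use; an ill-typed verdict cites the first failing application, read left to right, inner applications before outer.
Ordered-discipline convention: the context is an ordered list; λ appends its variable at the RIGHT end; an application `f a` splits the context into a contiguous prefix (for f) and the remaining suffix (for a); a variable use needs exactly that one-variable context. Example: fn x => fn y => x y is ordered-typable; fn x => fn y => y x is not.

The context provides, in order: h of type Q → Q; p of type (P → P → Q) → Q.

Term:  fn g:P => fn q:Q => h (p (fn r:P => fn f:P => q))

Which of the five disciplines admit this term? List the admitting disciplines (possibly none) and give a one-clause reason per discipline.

accepted by: affine, unrestricted
counts: h: 1×, p: 1×, g (λ-bound): 0×, q (λ-bound): 1×, r (λ-bound): 0×, f (λ-bound): 0×
uses in reading order: h, p, q
typing: ✓ — P → Q → Q
ordered: ✗, g, r, f left unused
linear: ✗, g, r, f left unused
affine: ✓, h, p, g, q, r, f: no repeats, contraction unneeded
relevant: ✗, g, r, f left unused
unrestricted: ✓, simply typable at P → Q → Q; W, C, E all held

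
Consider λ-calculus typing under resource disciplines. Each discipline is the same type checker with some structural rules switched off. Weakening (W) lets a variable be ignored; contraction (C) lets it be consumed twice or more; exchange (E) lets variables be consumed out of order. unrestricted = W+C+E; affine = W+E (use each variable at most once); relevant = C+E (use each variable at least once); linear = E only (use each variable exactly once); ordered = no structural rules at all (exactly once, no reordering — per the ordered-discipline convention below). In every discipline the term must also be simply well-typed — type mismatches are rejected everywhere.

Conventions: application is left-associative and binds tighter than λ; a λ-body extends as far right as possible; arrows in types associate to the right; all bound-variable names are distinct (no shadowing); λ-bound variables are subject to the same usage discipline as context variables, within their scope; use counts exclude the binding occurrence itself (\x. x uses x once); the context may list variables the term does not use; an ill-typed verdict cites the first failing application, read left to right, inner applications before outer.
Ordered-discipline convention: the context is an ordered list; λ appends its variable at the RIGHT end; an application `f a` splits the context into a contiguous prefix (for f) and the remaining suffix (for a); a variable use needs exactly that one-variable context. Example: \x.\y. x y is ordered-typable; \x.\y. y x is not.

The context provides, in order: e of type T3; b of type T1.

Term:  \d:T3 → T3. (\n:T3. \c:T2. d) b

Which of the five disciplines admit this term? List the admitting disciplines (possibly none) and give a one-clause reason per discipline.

admitting disciplines: none
counts: e ×0; b ×1; d (bound) ×1; n (bound) ×0; c (bound) ×0
left-to-right use order: d, b
typing: ill-typed: argument of type T1 where T3 is required
ordered: ✗ — a type mismatch blocks all five
linear: ✗ — the type mismatch rejects it
affine: ✗ — not simply typable
relevant: ✗ — fails simple typing
unrestricted: ✗ — a type mismatch blocks all five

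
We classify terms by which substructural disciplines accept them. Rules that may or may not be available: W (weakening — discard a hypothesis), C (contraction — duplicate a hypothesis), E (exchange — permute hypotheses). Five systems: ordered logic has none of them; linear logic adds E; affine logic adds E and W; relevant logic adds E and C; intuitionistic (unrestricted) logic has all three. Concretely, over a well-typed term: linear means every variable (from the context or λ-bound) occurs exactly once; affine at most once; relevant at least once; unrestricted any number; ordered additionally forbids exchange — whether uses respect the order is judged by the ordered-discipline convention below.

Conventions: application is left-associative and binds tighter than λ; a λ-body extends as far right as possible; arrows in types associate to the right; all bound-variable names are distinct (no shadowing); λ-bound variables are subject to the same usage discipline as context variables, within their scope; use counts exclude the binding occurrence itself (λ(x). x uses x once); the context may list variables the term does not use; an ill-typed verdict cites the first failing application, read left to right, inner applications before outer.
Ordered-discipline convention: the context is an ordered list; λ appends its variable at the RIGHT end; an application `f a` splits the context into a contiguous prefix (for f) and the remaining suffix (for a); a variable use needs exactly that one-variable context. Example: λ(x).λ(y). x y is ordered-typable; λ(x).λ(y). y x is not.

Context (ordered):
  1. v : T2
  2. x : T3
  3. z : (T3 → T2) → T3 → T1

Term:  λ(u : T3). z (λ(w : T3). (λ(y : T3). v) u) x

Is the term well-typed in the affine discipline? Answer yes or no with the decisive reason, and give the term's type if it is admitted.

yes — at most one use each (v, x, z, u, w, y); term : T3 → T1
variable uses: v ×1, x ×1, z ×1, u (λ-bound) ×1, w (λ-bound) ×0, y (λ-bound) ×0
left-to-right use order: z, v, u, x
typing: well-typed — term : T3 → T1
per-discipline verdicts: ordered ✗ | linear ✗ | affine ✓ | relevant ✗ | unrestricted ✓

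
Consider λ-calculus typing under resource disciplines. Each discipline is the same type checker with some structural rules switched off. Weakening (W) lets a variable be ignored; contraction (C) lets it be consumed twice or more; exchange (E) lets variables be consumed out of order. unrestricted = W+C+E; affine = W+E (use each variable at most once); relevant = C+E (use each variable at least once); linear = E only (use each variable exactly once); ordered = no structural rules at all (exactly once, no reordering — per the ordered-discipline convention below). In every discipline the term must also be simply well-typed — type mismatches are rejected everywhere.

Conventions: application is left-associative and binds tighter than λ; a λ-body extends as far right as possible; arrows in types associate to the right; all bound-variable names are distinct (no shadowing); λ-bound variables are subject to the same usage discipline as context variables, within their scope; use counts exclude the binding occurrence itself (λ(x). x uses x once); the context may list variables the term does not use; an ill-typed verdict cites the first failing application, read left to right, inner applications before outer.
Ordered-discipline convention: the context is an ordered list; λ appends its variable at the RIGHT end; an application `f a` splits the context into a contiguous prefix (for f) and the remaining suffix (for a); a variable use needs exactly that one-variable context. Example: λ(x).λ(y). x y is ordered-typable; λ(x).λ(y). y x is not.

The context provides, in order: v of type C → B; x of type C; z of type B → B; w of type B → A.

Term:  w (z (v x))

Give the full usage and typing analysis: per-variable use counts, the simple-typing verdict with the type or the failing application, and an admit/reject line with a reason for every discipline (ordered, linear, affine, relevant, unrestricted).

counts: v ×1, x ×1, z ×1, w ×1
uses in reading order: w, z, v, x
typing: well-typed at A
ordered: ✗ — no contiguous prefix/suffix split fits w, z, v, x
linear: ✓ — single use per variable (v, x, z, w)
affine: ✓ — v, x, z, w: no repeats, contraction unneeded
relevant: ✓ — v, x, z, w: all used, weakening unneeded
unrestricted: ✓ — typability at A is all that's needed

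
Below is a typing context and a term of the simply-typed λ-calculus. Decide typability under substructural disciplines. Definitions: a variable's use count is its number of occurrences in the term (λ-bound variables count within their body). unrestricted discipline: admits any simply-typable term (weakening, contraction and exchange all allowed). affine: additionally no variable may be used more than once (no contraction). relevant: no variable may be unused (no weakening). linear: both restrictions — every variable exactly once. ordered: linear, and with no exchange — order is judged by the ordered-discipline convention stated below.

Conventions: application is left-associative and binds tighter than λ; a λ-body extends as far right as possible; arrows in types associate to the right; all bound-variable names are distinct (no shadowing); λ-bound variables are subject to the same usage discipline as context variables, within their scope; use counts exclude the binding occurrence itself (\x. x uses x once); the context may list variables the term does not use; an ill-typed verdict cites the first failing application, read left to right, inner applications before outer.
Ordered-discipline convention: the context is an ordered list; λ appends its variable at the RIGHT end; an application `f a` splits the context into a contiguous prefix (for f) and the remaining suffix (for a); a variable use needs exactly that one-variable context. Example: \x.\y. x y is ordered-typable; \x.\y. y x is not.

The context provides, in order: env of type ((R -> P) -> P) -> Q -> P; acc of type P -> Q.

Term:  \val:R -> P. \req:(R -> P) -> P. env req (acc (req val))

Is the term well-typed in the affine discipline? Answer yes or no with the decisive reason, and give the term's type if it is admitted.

no — req ×2 used more than once (contraction)
usage: env ×1; acc ×1; val (λ-bound) ×1; req (λ-bound) ×2
order of uses: env, req, acc, req, val
typing: well-typed — term : (R -> P) -> ((R -> P) -> P) -> P
summary: ordered ✗, linear ✗, affine ✗, relevant ✓, unrestricted ✓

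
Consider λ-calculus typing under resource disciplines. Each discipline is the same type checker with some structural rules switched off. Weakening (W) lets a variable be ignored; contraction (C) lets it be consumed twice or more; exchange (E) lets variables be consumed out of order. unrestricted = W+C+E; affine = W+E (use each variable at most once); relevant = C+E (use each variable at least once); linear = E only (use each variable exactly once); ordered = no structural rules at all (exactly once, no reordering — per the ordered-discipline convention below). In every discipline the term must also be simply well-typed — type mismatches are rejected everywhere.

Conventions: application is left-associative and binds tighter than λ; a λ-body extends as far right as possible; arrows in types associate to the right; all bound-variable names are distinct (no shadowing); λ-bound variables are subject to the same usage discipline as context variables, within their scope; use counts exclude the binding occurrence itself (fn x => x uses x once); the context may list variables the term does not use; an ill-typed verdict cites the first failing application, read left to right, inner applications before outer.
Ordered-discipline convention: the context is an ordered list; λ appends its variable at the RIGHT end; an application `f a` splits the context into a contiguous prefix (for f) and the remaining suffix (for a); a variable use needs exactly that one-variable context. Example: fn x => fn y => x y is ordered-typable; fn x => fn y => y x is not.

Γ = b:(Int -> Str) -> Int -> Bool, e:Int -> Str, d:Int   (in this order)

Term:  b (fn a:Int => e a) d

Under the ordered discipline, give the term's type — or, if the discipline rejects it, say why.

term : Bool
usage: b: 1, e: 1, d: 1, a (λ-bound): 1
uses in reading order: b, e, a, d
typing: the term checks, with type Bool
all disciplines: ordered ✓, linear ✓, affine ✓, relevant ✓, unrestricted ✓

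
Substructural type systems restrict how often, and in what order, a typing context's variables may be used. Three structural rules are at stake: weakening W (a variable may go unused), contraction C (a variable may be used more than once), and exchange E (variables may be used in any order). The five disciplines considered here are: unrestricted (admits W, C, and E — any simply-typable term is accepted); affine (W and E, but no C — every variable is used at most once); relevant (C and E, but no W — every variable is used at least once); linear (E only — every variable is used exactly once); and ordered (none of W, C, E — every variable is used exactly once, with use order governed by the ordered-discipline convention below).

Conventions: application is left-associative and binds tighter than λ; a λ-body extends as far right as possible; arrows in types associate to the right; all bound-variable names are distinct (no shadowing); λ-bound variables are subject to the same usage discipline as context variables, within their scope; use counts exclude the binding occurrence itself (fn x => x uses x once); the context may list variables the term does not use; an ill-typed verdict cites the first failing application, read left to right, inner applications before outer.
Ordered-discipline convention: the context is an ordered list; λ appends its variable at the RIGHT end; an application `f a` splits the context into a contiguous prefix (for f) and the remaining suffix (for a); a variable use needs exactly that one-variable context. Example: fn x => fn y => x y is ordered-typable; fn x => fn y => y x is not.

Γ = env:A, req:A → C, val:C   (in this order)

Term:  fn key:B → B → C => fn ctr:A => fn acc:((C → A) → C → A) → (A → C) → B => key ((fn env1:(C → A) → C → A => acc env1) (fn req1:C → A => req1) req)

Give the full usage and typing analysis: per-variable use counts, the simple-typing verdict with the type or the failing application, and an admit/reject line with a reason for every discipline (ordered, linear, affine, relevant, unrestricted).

counts: env: 0; req: 1; val: 0; key [bound]: 1; ctr [bound]: 0; acc [bound]: 1; env1 [bound]: 1; req1 [bound]: 1
left-to-right use order: key, acc, env1, req1, req
typing: ✓ — (B → B → C) → A → (((C → A) → C → A) → (A → C) → B) → B → C
ordered ✗ (env, val, ctr left unused)
linear ✗ (env, val, ctr left unused)
affine ✓ (at most one use each (env, req, val, key, ctr, acc, env1, req1))
relevant ✗ (env, val, ctr left unused)
unrestricted ✓ (well-typed at (B → B → C) → A → (((C → A) → C → A) → (A → C) → B) → B → C; no restrictions here)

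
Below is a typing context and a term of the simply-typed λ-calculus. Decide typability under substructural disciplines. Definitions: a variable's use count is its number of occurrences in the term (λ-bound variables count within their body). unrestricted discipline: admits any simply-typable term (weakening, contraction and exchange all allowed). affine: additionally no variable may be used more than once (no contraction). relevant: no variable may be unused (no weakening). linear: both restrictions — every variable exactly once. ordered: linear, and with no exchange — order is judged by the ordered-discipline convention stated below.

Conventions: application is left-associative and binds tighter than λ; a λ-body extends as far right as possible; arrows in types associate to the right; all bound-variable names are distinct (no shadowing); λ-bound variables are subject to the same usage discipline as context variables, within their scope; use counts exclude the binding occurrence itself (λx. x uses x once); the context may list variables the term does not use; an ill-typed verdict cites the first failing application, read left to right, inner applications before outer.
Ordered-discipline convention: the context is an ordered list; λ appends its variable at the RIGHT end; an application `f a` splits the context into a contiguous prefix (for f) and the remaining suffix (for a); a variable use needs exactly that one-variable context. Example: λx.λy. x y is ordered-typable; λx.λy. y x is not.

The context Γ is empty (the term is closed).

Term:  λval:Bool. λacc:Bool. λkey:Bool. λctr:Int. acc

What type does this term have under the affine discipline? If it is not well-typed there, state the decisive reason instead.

term : Bool -> Bool -> Bool -> Int -> Bool
variable uses: val (λ-bound): 0, acc (λ-bound): 1, key (λ-bound): 0, ctr (λ-bound): 0
uses in reading order: acc
typing: the term checks, with type Bool -> Bool -> Bool -> Int -> Bool
summary: ordered ✗; linear ✗; affine ✓; relevant ✗; unrestricted ✓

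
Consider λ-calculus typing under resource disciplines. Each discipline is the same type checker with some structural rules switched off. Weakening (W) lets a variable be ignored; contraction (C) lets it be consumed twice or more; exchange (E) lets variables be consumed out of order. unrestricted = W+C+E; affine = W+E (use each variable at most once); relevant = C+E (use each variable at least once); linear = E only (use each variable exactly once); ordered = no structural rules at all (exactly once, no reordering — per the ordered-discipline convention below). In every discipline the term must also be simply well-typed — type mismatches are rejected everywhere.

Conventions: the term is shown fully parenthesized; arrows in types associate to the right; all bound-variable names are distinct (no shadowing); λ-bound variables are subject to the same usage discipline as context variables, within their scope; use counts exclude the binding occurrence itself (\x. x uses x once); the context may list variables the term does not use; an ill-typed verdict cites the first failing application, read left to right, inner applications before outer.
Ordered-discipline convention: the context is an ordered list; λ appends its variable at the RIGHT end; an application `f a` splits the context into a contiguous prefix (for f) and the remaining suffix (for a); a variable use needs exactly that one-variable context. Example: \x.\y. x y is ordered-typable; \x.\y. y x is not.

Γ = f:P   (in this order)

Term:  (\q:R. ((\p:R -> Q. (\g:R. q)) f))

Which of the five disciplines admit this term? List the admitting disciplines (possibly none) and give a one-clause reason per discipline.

admitted by: none
variable uses: f: 1, q (λ-bound): 1, p (λ-bound): 0, g (λ-bound): 0
uses in reading order: q, f
typing: ill-typed: a function awaiting R -> Q gets P
ordered: ✗, not simply typable
linear: ✗, fails simple typing
affine: ✗, a type mismatch blocks all five
relevant: ✗, the type mismatch rejects it
unrestricted: ✗, not simply typable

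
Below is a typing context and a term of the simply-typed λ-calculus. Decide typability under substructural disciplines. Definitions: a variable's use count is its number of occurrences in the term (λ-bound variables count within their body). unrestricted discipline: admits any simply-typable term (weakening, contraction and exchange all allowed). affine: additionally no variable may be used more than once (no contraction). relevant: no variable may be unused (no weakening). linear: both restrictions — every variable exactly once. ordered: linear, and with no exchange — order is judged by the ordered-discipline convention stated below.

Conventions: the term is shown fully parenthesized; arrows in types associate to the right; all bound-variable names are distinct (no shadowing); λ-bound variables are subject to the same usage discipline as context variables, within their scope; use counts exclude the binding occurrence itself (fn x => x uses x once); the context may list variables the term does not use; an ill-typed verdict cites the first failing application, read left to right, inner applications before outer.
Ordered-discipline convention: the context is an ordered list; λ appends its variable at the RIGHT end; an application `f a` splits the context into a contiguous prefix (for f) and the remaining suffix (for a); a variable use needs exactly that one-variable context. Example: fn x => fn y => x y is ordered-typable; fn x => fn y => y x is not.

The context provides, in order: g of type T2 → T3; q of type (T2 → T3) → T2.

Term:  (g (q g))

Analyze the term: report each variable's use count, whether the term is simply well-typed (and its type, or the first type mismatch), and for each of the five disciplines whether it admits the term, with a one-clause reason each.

use counts: g: 2×, q: 1×
order of uses: g, q, g
typing: well-typed at T3
ordered: ✗, g ×2 used more than once (contraction)
linear: ✗, g ×2 used more than once (contraction)
affine: ✗, g ×2 used more than once (contraction)
relevant: ✓, every one of g, q appears
unrestricted: ✓, simply typable at T3; W, C, E all held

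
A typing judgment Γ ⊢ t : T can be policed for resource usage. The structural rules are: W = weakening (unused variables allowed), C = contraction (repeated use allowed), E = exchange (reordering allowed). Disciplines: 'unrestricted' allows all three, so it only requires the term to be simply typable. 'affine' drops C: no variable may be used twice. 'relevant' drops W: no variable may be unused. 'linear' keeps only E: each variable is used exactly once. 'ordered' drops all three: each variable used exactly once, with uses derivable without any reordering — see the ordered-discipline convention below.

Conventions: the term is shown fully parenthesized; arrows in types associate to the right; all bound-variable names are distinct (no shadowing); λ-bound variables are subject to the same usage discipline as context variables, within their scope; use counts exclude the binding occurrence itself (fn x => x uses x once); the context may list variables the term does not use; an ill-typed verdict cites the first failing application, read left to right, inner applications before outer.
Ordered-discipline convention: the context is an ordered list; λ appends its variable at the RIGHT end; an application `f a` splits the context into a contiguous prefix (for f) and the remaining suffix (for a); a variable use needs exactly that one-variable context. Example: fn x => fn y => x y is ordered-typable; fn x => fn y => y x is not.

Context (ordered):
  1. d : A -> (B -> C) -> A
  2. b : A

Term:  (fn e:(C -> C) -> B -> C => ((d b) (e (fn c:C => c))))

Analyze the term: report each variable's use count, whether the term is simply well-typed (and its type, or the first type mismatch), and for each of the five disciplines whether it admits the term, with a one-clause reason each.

variable uses: d=1; b=1; e (bound)=1; c (bound)=1
left-to-right use order: d, b, e, c
typing: well-typed at ((C -> C) -> B -> C) -> A
ordered: ✓ — one use each (d, b, e, c); ordered split holds
linear: ✓ — d, b, e, c: one use apiece
affine: ✓ — at most one use each (d, b, e, c)
relevant: ✓ — d, b, e, c: all used, weakening unneeded
unrestricted: ✓ — type-checks (((C -> C) -> B -> C) -> A) and nothing is barred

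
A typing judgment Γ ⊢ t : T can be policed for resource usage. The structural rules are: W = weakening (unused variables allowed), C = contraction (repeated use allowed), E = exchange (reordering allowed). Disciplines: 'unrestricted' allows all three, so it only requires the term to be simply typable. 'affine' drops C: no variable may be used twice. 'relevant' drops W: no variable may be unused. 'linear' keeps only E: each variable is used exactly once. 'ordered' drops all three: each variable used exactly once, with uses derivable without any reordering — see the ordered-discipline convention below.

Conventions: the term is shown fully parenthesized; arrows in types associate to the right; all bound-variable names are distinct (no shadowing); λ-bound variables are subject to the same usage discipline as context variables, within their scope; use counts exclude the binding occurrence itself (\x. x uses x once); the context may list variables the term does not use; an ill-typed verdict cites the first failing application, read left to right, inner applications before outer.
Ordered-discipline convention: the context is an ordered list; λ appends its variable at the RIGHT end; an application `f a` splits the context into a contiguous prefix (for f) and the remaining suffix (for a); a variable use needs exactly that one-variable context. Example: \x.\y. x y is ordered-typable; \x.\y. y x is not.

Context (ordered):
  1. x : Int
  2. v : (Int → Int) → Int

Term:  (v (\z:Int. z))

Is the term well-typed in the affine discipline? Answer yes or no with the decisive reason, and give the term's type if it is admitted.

yes — at most one use each (x, v, z); term : Int
variable uses: x=0, v=1, z (bound)=1
use order (left to right): v, z
typing: ✓ — Int
all disciplines: ordered ✗, linear ✗, affine ✓, relevant ✗, unrestricted ✓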